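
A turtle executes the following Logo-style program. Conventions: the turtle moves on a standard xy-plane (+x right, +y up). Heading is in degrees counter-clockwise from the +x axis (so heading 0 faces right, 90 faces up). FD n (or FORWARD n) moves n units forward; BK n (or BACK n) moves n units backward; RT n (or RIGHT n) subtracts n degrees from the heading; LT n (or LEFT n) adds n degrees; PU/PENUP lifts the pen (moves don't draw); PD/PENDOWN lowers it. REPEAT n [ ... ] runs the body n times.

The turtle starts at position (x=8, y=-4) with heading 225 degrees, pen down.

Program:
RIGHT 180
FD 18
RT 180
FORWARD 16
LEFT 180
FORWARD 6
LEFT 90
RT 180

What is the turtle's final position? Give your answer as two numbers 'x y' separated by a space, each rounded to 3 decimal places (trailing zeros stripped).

Executing turtle program step by step:
Start: pos=(8,-4), heading=225, pen down
RT 180: heading 225 -> 45
FD 18: (8,-4) -> (20.728,8.728) [heading=45, draw]
RT 180: heading 45 -> 225
FD 16: (20.728,8.728) -> (9.414,-2.586) [heading=225, draw]
LT 180: heading 225 -> 45
FD 6: (9.414,-2.586) -> (13.657,1.657) [heading=45, draw]
LT 90: heading 45 -> 135
RT 180: heading 135 -> 315
Final: pos=(13.657,1.657), heading=315, 3 segment(s) drawn

Answer: 13.657 1.657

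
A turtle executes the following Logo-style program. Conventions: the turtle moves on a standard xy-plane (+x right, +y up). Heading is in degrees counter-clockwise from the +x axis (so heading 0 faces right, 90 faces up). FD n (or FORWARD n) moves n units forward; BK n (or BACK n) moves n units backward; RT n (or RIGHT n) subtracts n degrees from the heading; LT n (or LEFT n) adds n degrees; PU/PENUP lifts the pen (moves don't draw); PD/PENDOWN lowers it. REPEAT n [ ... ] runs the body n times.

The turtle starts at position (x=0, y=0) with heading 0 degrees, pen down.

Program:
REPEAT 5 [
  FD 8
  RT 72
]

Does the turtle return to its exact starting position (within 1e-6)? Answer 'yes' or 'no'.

Executing turtle program step by step:
Start: pos=(0,0), heading=0, pen down
REPEAT 5 [
  -- iteration 1/5 --
  FD 8: (0,0) -> (8,0) [heading=0, draw]
  RT 72: heading 0 -> 288
  -- iteration 2/5 --
  FD 8: (8,0) -> (10.472,-7.608) [heading=288, draw]
  RT 72: heading 288 -> 216
  -- iteration 3/5 --
  FD 8: (10.472,-7.608) -> (4,-12.311) [heading=216, draw]
  RT 72: heading 216 -> 144
  -- iteration 4/5 --
  FD 8: (4,-12.311) -> (-2.472,-7.608) [heading=144, draw]
  RT 72: heading 144 -> 72
  -- iteration 5/5 --
  FD 8: (-2.472,-7.608) -> (0,0) [heading=72, draw]
  RT 72: heading 72 -> 0
]
Final: pos=(0,0), heading=0, 5 segment(s) drawn

Start position: (0, 0)
Final position: (0, 0)
Distance = 0; < 1e-6 -> CLOSED

Answer: yes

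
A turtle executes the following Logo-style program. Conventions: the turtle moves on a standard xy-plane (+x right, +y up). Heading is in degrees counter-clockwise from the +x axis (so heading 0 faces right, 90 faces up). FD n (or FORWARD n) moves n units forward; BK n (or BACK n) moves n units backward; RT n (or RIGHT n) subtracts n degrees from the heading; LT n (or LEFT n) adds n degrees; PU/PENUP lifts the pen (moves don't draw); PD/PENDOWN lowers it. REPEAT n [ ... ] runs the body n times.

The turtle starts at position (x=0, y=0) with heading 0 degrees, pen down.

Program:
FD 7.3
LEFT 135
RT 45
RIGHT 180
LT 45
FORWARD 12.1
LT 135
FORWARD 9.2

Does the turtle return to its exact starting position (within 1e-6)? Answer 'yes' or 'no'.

Answer: no

Derivation:
Executing turtle program step by step:
Start: pos=(0,0), heading=0, pen down
FD 7.3: (0,0) -> (7.3,0) [heading=0, draw]
LT 135: heading 0 -> 135
RT 45: heading 135 -> 90
RT 180: heading 90 -> 270
LT 45: heading 270 -> 315
FD 12.1: (7.3,0) -> (15.856,-8.556) [heading=315, draw]
LT 135: heading 315 -> 90
FD 9.2: (15.856,-8.556) -> (15.856,0.644) [heading=90, draw]
Final: pos=(15.856,0.644), heading=90, 3 segment(s) drawn

Start position: (0, 0)
Final position: (15.856, 0.644)
Distance = 15.869; >= 1e-6 -> NOT closed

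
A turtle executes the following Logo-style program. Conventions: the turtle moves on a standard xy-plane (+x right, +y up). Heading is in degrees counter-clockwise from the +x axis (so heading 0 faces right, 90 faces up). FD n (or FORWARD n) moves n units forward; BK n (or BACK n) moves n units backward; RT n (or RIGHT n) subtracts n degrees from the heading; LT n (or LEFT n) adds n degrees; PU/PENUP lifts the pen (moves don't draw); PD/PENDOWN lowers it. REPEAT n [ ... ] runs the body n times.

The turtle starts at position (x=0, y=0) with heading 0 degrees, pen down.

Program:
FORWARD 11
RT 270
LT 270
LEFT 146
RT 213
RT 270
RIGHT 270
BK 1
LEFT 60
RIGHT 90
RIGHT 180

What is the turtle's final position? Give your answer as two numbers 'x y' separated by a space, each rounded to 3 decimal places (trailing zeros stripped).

Answer: 11.391 -0.921

Derivation:
Executing turtle program step by step:
Start: pos=(0,0), heading=0, pen down
FD 11: (0,0) -> (11,0) [heading=0, draw]
RT 270: heading 0 -> 90
LT 270: heading 90 -> 0
LT 146: heading 0 -> 146
RT 213: heading 146 -> 293
RT 270: heading 293 -> 23
RT 270: heading 23 -> 113
BK 1: (11,0) -> (11.391,-0.921) [heading=113, draw]
LT 60: heading 113 -> 173
RT 90: heading 173 -> 83
RT 180: heading 83 -> 263
Final: pos=(11.391,-0.921), heading=263, 2 segment(s) drawn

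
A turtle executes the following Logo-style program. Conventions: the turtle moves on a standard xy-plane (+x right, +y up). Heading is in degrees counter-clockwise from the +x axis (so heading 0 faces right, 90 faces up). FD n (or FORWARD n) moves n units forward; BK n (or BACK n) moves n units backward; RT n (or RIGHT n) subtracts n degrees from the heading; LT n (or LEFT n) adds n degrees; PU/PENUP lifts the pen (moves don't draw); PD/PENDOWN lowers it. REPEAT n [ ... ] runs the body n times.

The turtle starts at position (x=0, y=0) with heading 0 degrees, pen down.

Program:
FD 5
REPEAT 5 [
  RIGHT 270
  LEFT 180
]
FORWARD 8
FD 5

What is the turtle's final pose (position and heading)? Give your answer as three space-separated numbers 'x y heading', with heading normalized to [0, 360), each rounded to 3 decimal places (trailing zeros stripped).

Executing turtle program step by step:
Start: pos=(0,0), heading=0, pen down
FD 5: (0,0) -> (5,0) [heading=0, draw]
REPEAT 5 [
  -- iteration 1/5 --
  RT 270: heading 0 -> 90
  LT 180: heading 90 -> 270
  -- iteration 2/5 --
  RT 270: heading 270 -> 0
  LT 180: heading 0 -> 180
  -- iteration 3/5 --
  RT 270: heading 180 -> 270
  LT 180: heading 270 -> 90
  -- iteration 4/5 --
  RT 270: heading 90 -> 180
  LT 180: heading 180 -> 0
  -- iteration 5/5 --
  RT 270: heading 0 -> 90
  LT 180: heading 90 -> 270
]
FD 8: (5,0) -> (5,-8) [heading=270, draw]
FD 5: (5,-8) -> (5,-13) [heading=270, draw]
Final: pos=(5,-13), heading=270, 3 segment(s) drawn

Answer: 5 -13 270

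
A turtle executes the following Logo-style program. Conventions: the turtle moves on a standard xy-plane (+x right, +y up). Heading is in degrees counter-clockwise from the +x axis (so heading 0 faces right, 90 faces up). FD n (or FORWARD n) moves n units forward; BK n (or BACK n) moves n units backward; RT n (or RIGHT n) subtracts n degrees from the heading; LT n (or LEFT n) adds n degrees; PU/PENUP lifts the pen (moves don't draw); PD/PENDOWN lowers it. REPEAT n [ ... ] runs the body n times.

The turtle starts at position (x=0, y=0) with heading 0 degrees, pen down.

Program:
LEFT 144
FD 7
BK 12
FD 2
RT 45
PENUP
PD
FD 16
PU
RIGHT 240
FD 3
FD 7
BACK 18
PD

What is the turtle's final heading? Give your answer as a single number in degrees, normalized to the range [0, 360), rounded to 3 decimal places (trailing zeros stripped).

Answer: 219

Derivation:
Executing turtle program step by step:
Start: pos=(0,0), heading=0, pen down
LT 144: heading 0 -> 144
FD 7: (0,0) -> (-5.663,4.114) [heading=144, draw]
BK 12: (-5.663,4.114) -> (4.045,-2.939) [heading=144, draw]
FD 2: (4.045,-2.939) -> (2.427,-1.763) [heading=144, draw]
RT 45: heading 144 -> 99
PU: pen up
PD: pen down
FD 16: (2.427,-1.763) -> (-0.076,14.04) [heading=99, draw]
PU: pen up
RT 240: heading 99 -> 219
FD 3: (-0.076,14.04) -> (-2.407,12.152) [heading=219, move]
FD 7: (-2.407,12.152) -> (-7.847,7.746) [heading=219, move]
BK 18: (-7.847,7.746) -> (6.141,19.074) [heading=219, move]
PD: pen down
Final: pos=(6.141,19.074), heading=219, 4 segment(s) drawn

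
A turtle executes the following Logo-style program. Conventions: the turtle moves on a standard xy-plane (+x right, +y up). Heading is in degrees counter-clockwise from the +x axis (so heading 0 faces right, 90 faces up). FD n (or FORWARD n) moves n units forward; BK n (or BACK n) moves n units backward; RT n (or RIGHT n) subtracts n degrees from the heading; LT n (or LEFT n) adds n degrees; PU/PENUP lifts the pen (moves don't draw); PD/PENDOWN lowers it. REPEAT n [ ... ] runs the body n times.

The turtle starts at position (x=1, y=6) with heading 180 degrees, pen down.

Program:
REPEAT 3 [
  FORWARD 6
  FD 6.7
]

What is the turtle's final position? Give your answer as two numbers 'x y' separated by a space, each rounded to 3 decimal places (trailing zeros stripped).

Answer: -37.1 6

Derivation:
Executing turtle program step by step:
Start: pos=(1,6), heading=180, pen down
REPEAT 3 [
  -- iteration 1/3 --
  FD 6: (1,6) -> (-5,6) [heading=180, draw]
  FD 6.7: (-5,6) -> (-11.7,6) [heading=180, draw]
  -- iteration 2/3 --
  FD 6: (-11.7,6) -> (-17.7,6) [heading=180, draw]
  FD 6.7: (-17.7,6) -> (-24.4,6) [heading=180, draw]
  -- iteration 3/3 --
  FD 6: (-24.4,6) -> (-30.4,6) [heading=180, draw]
  FD 6.7: (-30.4,6) -> (-37.1,6) [heading=180, draw]
]
Final: pos=(-37.1,6), heading=180, 6 segment(s) drawn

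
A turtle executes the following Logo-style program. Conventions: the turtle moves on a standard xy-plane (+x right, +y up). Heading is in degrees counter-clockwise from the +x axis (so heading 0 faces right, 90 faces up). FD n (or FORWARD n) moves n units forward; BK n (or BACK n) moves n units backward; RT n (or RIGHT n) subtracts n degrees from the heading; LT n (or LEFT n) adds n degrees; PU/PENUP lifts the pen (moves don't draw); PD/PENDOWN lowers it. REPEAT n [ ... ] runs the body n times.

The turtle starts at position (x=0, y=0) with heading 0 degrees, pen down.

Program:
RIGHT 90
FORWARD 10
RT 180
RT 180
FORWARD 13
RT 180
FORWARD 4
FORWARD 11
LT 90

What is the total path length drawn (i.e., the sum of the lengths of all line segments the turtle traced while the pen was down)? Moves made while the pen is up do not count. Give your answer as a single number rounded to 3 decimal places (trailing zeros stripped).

Executing turtle program step by step:
Start: pos=(0,0), heading=0, pen down
RT 90: heading 0 -> 270
FD 10: (0,0) -> (0,-10) [heading=270, draw]
RT 180: heading 270 -> 90
RT 180: heading 90 -> 270
FD 13: (0,-10) -> (0,-23) [heading=270, draw]
RT 180: heading 270 -> 90
FD 4: (0,-23) -> (0,-19) [heading=90, draw]
FD 11: (0,-19) -> (0,-8) [heading=90, draw]
LT 90: heading 90 -> 180
Final: pos=(0,-8), heading=180, 4 segment(s) drawn

Segment lengths:
  seg 1: (0,0) -> (0,-10), length = 10
  seg 2: (0,-10) -> (0,-23), length = 13
  seg 3: (0,-23) -> (0,-19), length = 4
  seg 4: (0,-19) -> (0,-8), length = 11
Total = 38

Answer: 38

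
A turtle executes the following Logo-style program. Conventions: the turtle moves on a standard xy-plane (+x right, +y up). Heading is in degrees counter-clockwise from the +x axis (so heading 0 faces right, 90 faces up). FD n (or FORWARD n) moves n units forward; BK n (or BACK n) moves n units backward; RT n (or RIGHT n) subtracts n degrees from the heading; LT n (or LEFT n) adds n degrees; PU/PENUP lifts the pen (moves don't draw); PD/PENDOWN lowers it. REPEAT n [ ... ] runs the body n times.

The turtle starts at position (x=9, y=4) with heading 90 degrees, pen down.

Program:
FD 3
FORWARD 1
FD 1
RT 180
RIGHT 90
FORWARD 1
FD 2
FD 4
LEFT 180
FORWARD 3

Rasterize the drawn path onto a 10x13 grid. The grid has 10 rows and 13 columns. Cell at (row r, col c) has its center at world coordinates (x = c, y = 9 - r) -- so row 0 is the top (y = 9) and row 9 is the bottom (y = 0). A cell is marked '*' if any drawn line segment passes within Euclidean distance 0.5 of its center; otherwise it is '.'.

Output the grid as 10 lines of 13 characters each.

Segment 0: (9,4) -> (9,7)
Segment 1: (9,7) -> (9,8)
Segment 2: (9,8) -> (9,9)
Segment 3: (9,9) -> (8,9)
Segment 4: (8,9) -> (6,9)
Segment 5: (6,9) -> (2,9)
Segment 6: (2,9) -> (5,9)

Answer: ..********...
.........*...
.........*...
.........*...
.........*...
.........*...
.............
.............
.............
.............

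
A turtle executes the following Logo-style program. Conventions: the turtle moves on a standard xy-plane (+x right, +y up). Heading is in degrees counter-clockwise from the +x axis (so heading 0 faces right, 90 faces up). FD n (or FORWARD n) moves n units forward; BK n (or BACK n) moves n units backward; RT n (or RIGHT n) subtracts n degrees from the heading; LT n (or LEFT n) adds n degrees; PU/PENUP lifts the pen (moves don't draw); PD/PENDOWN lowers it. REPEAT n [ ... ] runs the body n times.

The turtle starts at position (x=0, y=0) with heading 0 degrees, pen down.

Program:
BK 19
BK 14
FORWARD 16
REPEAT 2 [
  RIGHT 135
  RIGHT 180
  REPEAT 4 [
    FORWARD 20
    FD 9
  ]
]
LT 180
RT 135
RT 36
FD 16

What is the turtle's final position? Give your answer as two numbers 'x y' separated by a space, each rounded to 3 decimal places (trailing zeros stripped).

Executing turtle program step by step:
Start: pos=(0,0), heading=0, pen down
BK 19: (0,0) -> (-19,0) [heading=0, draw]
BK 14: (-19,0) -> (-33,0) [heading=0, draw]
FD 16: (-33,0) -> (-17,0) [heading=0, draw]
REPEAT 2 [
  -- iteration 1/2 --
  RT 135: heading 0 -> 225
  RT 180: heading 225 -> 45
  REPEAT 4 [
    -- iteration 1/4 --
    FD 20: (-17,0) -> (-2.858,14.142) [heading=45, draw]
    FD 9: (-2.858,14.142) -> (3.506,20.506) [heading=45, draw]
    -- iteration 2/4 --
    FD 20: (3.506,20.506) -> (17.648,34.648) [heading=45, draw]
    FD 9: (17.648,34.648) -> (24.012,41.012) [heading=45, draw]
    -- iteration 3/4 --
    FD 20: (24.012,41.012) -> (38.154,55.154) [heading=45, draw]
    FD 9: (38.154,55.154) -> (44.518,61.518) [heading=45, draw]
    -- iteration 4/4 --
    FD 20: (44.518,61.518) -> (58.66,75.66) [heading=45, draw]
    FD 9: (58.66,75.66) -> (65.024,82.024) [heading=45, draw]
  ]
  -- iteration 2/2 --
  RT 135: heading 45 -> 270
  RT 180: heading 270 -> 90
  REPEAT 4 [
    -- iteration 1/4 --
    FD 20: (65.024,82.024) -> (65.024,102.024) [heading=90, draw]
    FD 9: (65.024,102.024) -> (65.024,111.024) [heading=90, draw]
    -- iteration 2/4 --
    FD 20: (65.024,111.024) -> (65.024,131.024) [heading=90, draw]
    FD 9: (65.024,131.024) -> (65.024,140.024) [heading=90, draw]
    -- iteration 3/4 --
    FD 20: (65.024,140.024) -> (65.024,160.024) [heading=90, draw]
    FD 9: (65.024,160.024) -> (65.024,169.024) [heading=90, draw]
    -- iteration 4/4 --
    FD 20: (65.024,169.024) -> (65.024,189.024) [heading=90, draw]
    FD 9: (65.024,189.024) -> (65.024,198.024) [heading=90, draw]
  ]
]
LT 180: heading 90 -> 270
RT 135: heading 270 -> 135
RT 36: heading 135 -> 99
FD 16: (65.024,198.024) -> (62.521,213.827) [heading=99, draw]
Final: pos=(62.521,213.827), heading=99, 20 segment(s) drawn

Answer: 62.521 213.827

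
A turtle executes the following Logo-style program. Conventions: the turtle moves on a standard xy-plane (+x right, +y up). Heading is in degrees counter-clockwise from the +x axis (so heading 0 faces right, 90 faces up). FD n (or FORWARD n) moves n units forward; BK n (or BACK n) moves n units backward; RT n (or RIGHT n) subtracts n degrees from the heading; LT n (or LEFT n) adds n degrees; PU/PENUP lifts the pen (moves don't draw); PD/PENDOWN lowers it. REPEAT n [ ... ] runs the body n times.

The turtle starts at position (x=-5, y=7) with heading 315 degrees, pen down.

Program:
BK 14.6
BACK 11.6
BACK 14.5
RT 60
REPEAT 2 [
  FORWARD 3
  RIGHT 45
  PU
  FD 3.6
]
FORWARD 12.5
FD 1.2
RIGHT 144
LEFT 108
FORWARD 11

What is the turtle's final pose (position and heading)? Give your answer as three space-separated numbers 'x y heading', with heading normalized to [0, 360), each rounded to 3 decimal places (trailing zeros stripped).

Answer: -63.905 42.608 129

Derivation:
Executing turtle program step by step:
Start: pos=(-5,7), heading=315, pen down
BK 14.6: (-5,7) -> (-15.324,17.324) [heading=315, draw]
BK 11.6: (-15.324,17.324) -> (-23.526,25.526) [heading=315, draw]
BK 14.5: (-23.526,25.526) -> (-33.779,35.779) [heading=315, draw]
RT 60: heading 315 -> 255
REPEAT 2 [
  -- iteration 1/2 --
  FD 3: (-33.779,35.779) -> (-34.556,32.881) [heading=255, draw]
  RT 45: heading 255 -> 210
  PU: pen up
  FD 3.6: (-34.556,32.881) -> (-37.673,31.081) [heading=210, move]
  -- iteration 2/2 --
  FD 3: (-37.673,31.081) -> (-40.271,29.581) [heading=210, move]
  RT 45: heading 210 -> 165
  PU: pen up
  FD 3.6: (-40.271,29.581) -> (-43.749,30.513) [heading=165, move]
]
FD 12.5: (-43.749,30.513) -> (-55.823,33.748) [heading=165, move]
FD 1.2: (-55.823,33.748) -> (-56.982,34.059) [heading=165, move]
RT 144: heading 165 -> 21
LT 108: heading 21 -> 129
FD 11: (-56.982,34.059) -> (-63.905,42.608) [heading=129, move]
Final: pos=(-63.905,42.608), heading=129, 4 segment(s) drawn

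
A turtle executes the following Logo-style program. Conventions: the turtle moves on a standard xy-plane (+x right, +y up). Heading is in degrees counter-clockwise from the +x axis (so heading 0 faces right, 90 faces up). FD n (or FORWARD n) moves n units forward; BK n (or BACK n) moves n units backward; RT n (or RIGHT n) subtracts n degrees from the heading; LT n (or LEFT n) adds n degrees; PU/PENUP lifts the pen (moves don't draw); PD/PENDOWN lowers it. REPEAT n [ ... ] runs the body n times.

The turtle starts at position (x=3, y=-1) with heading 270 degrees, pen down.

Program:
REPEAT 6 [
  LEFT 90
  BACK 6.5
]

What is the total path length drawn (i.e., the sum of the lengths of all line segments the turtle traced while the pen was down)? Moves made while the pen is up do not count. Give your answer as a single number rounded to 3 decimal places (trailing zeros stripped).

Answer: 39

Derivation:
Executing turtle program step by step:
Start: pos=(3,-1), heading=270, pen down
REPEAT 6 [
  -- iteration 1/6 --
  LT 90: heading 270 -> 0
  BK 6.5: (3,-1) -> (-3.5,-1) [heading=0, draw]
  -- iteration 2/6 --
  LT 90: heading 0 -> 90
  BK 6.5: (-3.5,-1) -> (-3.5,-7.5) [heading=90, draw]
  -- iteration 3/6 --
  LT 90: heading 90 -> 180
  BK 6.5: (-3.5,-7.5) -> (3,-7.5) [heading=180, draw]
  -- iteration 4/6 --
  LT 90: heading 180 -> 270
  BK 6.5: (3,-7.5) -> (3,-1) [heading=270, draw]
  -- iteration 5/6 --
  LT 90: heading 270 -> 0
  BK 6.5: (3,-1) -> (-3.5,-1) [heading=0, draw]
  -- iteration 6/6 --
  LT 90: heading 0 -> 90
  BK 6.5: (-3.5,-1) -> (-3.5,-7.5) [heading=90, draw]
]
Final: pos=(-3.5,-7.5), heading=90, 6 segment(s) drawn

Segment lengths:
  seg 1: (3,-1) -> (-3.5,-1), length = 6.5
  seg 2: (-3.5,-1) -> (-3.5,-7.5), length = 6.5
  seg 3: (-3.5,-7.5) -> (3,-7.5), length = 6.5
  seg 4: (3,-7.5) -> (3,-1), length = 6.5
  seg 5: (3,-1) -> (-3.5,-1), length = 6.5
  seg 6: (-3.5,-1) -> (-3.5,-7.5), length = 6.5
Total = 39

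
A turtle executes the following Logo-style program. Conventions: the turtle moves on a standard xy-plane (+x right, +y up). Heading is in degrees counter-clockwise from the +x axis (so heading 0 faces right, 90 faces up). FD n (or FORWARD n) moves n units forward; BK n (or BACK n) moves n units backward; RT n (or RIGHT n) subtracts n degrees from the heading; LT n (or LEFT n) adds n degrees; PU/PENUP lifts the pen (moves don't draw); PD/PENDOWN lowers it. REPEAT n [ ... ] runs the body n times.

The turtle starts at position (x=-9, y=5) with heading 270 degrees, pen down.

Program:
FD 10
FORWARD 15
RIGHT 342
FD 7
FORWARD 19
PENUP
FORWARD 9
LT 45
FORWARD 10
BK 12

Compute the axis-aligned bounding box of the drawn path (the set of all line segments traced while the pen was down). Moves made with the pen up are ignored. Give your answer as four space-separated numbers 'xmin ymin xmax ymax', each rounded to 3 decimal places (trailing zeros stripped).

Answer: -9 -44.727 -0.966 5

Derivation:
Executing turtle program step by step:
Start: pos=(-9,5), heading=270, pen down
FD 10: (-9,5) -> (-9,-5) [heading=270, draw]
FD 15: (-9,-5) -> (-9,-20) [heading=270, draw]
RT 342: heading 270 -> 288
FD 7: (-9,-20) -> (-6.837,-26.657) [heading=288, draw]
FD 19: (-6.837,-26.657) -> (-0.966,-44.727) [heading=288, draw]
PU: pen up
FD 9: (-0.966,-44.727) -> (1.816,-53.287) [heading=288, move]
LT 45: heading 288 -> 333
FD 10: (1.816,-53.287) -> (10.726,-57.827) [heading=333, move]
BK 12: (10.726,-57.827) -> (0.034,-52.379) [heading=333, move]
Final: pos=(0.034,-52.379), heading=333, 4 segment(s) drawn

Segment endpoints: x in {-9, -9, -9, -6.837, -0.966}, y in {-44.727, -26.657, -20, -5, 5}
xmin=-9, ymin=-44.727, xmax=-0.966, ymax=5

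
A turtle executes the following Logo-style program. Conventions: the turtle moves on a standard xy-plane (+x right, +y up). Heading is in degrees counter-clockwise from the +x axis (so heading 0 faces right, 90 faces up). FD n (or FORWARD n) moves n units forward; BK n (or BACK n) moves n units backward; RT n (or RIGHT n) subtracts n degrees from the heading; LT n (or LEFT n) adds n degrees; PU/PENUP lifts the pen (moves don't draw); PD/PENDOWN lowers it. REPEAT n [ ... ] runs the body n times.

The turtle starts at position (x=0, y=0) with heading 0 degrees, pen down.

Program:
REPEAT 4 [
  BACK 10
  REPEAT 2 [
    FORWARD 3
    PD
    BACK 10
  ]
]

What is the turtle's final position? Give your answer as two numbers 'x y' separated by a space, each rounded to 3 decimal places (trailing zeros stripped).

Answer: -96 0

Derivation:
Executing turtle program step by step:
Start: pos=(0,0), heading=0, pen down
REPEAT 4 [
  -- iteration 1/4 --
  BK 10: (0,0) -> (-10,0) [heading=0, draw]
  REPEAT 2 [
    -- iteration 1/2 --
    FD 3: (-10,0) -> (-7,0) [heading=0, draw]
    PD: pen down
    BK 10: (-7,0) -> (-17,0) [heading=0, draw]
    -- iteration 2/2 --
    FD 3: (-17,0) -> (-14,0) [heading=0, draw]
    PD: pen down
    BK 10: (-14,0) -> (-24,0) [heading=0, draw]
  ]
  -- iteration 2/4 --
  BK 10: (-24,0) -> (-34,0) [heading=0, draw]
  REPEAT 2 [
    -- iteration 1/2 --
    FD 3: (-34,0) -> (-31,0) [heading=0, draw]
    PD: pen down
    BK 10: (-31,0) -> (-41,0) [heading=0, draw]
    -- iteration 2/2 --
    FD 3: (-41,0) -> (-38,0) [heading=0, draw]
    PD: pen down
    BK 10: (-38,0) -> (-48,0) [heading=0, draw]
  ]
  -- iteration 3/4 --
  BK 10: (-48,0) -> (-58,0) [heading=0, draw]
  REPEAT 2 [
    -- iteration 1/2 --
    FD 3: (-58,0) -> (-55,0) [heading=0, draw]
    PD: pen down
    BK 10: (-55,0) -> (-65,0) [heading=0, draw]
    -- iteration 2/2 --
    FD 3: (-65,0) -> (-62,0) [heading=0, draw]
    PD: pen down
    BK 10: (-62,0) -> (-72,0) [heading=0, draw]
  ]
  -- iteration 4/4 --
  BK 10: (-72,0) -> (-82,0) [heading=0, draw]
  REPEAT 2 [
    -- iteration 1/2 --
    FD 3: (-82,0) -> (-79,0) [heading=0, draw]
    PD: pen down
    BK 10: (-79,0) -> (-89,0) [heading=0, draw]
    -- iteration 2/2 --
    FD 3: (-89,0) -> (-86,0) [heading=0, draw]
    PD: pen down
    BK 10: (-86,0) -> (-96,0) [heading=0, draw]
  ]
]
Final: pos=(-96,0), heading=0, 20 segment(s) drawn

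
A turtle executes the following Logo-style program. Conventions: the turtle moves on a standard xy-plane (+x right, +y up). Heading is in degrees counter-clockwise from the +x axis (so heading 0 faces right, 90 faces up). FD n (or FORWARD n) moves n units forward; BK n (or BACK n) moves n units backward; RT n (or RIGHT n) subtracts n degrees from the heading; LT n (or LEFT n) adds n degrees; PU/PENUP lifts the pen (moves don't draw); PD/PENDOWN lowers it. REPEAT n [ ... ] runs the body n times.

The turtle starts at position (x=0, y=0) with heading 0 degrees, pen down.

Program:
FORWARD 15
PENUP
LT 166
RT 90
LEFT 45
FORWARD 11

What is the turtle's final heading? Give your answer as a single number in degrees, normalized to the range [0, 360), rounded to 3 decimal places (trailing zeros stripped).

Answer: 121

Derivation:
Executing turtle program step by step:
Start: pos=(0,0), heading=0, pen down
FD 15: (0,0) -> (15,0) [heading=0, draw]
PU: pen up
LT 166: heading 0 -> 166
RT 90: heading 166 -> 76
LT 45: heading 76 -> 121
FD 11: (15,0) -> (9.335,9.429) [heading=121, move]
Final: pos=(9.335,9.429), heading=121, 1 segment(s) drawn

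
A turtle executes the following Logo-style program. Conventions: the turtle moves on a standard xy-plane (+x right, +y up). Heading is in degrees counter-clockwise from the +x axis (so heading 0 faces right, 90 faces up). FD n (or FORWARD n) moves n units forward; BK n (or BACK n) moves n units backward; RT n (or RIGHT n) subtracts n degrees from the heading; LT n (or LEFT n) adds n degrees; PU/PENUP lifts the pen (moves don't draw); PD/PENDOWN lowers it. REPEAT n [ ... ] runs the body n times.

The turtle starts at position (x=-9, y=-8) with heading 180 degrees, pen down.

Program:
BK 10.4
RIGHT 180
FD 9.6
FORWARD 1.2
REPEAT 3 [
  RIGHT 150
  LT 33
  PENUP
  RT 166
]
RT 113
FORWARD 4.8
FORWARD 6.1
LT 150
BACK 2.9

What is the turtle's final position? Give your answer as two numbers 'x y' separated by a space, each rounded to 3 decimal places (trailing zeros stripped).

Executing turtle program step by step:
Start: pos=(-9,-8), heading=180, pen down
BK 10.4: (-9,-8) -> (1.4,-8) [heading=180, draw]
RT 180: heading 180 -> 0
FD 9.6: (1.4,-8) -> (11,-8) [heading=0, draw]
FD 1.2: (11,-8) -> (12.2,-8) [heading=0, draw]
REPEAT 3 [
  -- iteration 1/3 --
  RT 150: heading 0 -> 210
  LT 33: heading 210 -> 243
  PU: pen up
  RT 166: heading 243 -> 77
  -- iteration 2/3 --
  RT 150: heading 77 -> 287
  LT 33: heading 287 -> 320
  PU: pen up
  RT 166: heading 320 -> 154
  -- iteration 3/3 --
  RT 150: heading 154 -> 4
  LT 33: heading 4 -> 37
  PU: pen up
  RT 166: heading 37 -> 231
]
RT 113: heading 231 -> 118
FD 4.8: (12.2,-8) -> (9.947,-3.762) [heading=118, move]
FD 6.1: (9.947,-3.762) -> (7.083,1.624) [heading=118, move]
LT 150: heading 118 -> 268
BK 2.9: (7.083,1.624) -> (7.184,4.522) [heading=268, move]
Final: pos=(7.184,4.522), heading=268, 3 segment(s) drawn

Answer: 7.184 4.522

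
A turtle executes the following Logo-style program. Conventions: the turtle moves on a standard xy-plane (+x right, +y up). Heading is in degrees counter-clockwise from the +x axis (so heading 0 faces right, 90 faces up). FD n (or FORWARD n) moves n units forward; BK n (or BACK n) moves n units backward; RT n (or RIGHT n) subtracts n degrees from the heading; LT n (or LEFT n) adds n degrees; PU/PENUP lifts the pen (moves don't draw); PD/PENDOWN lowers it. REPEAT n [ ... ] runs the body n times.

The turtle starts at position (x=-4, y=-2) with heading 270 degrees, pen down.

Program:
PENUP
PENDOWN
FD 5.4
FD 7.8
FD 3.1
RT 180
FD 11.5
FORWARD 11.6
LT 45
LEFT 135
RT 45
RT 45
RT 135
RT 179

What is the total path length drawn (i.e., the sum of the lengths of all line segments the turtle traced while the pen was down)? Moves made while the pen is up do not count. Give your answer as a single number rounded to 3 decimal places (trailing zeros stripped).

Executing turtle program step by step:
Start: pos=(-4,-2), heading=270, pen down
PU: pen up
PD: pen down
FD 5.4: (-4,-2) -> (-4,-7.4) [heading=270, draw]
FD 7.8: (-4,-7.4) -> (-4,-15.2) [heading=270, draw]
FD 3.1: (-4,-15.2) -> (-4,-18.3) [heading=270, draw]
RT 180: heading 270 -> 90
FD 11.5: (-4,-18.3) -> (-4,-6.8) [heading=90, draw]
FD 11.6: (-4,-6.8) -> (-4,4.8) [heading=90, draw]
LT 45: heading 90 -> 135
LT 135: heading 135 -> 270
RT 45: heading 270 -> 225
RT 45: heading 225 -> 180
RT 135: heading 180 -> 45
RT 179: heading 45 -> 226
Final: pos=(-4,4.8), heading=226, 5 segment(s) drawn

Segment lengths:
  seg 1: (-4,-2) -> (-4,-7.4), length = 5.4
  seg 2: (-4,-7.4) -> (-4,-15.2), length = 7.8
  seg 3: (-4,-15.2) -> (-4,-18.3), length = 3.1
  seg 4: (-4,-18.3) -> (-4,-6.8), length = 11.5
  seg 5: (-4,-6.8) -> (-4,4.8), length = 11.6
Total = 39.4

Answer: 39.4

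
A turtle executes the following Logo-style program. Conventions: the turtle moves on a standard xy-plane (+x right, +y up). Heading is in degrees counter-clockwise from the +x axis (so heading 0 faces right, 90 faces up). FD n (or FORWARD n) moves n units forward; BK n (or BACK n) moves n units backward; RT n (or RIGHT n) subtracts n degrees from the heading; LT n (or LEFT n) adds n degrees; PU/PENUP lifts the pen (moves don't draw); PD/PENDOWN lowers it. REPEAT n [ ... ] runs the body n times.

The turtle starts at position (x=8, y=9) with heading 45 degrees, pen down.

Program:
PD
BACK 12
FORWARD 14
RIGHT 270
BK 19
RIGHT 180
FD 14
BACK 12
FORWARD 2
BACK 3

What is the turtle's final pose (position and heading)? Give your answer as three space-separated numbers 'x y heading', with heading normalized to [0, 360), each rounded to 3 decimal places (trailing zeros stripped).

Answer: 23.556 -3.728 315

Derivation:
Executing turtle program step by step:
Start: pos=(8,9), heading=45, pen down
PD: pen down
BK 12: (8,9) -> (-0.485,0.515) [heading=45, draw]
FD 14: (-0.485,0.515) -> (9.414,10.414) [heading=45, draw]
RT 270: heading 45 -> 135
BK 19: (9.414,10.414) -> (22.849,-3.021) [heading=135, draw]
RT 180: heading 135 -> 315
FD 14: (22.849,-3.021) -> (32.749,-12.92) [heading=315, draw]
BK 12: (32.749,-12.92) -> (24.263,-4.435) [heading=315, draw]
FD 2: (24.263,-4.435) -> (25.678,-5.849) [heading=315, draw]
BK 3: (25.678,-5.849) -> (23.556,-3.728) [heading=315, draw]
Final: pos=(23.556,-3.728), heading=315, 7 segment(s) drawn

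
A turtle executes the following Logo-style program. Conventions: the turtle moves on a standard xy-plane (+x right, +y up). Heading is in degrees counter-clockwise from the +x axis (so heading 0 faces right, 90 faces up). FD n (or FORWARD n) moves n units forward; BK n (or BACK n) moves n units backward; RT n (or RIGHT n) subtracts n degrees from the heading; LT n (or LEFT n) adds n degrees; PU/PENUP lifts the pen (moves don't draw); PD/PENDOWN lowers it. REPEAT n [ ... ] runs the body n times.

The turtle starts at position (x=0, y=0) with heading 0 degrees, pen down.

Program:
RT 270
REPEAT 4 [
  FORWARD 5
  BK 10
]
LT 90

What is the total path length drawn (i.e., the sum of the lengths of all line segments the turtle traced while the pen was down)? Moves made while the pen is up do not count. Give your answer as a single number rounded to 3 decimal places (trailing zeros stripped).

Executing turtle program step by step:
Start: pos=(0,0), heading=0, pen down
RT 270: heading 0 -> 90
REPEAT 4 [
  -- iteration 1/4 --
  FD 5: (0,0) -> (0,5) [heading=90, draw]
  BK 10: (0,5) -> (0,-5) [heading=90, draw]
  -- iteration 2/4 --
  FD 5: (0,-5) -> (0,0) [heading=90, draw]
  BK 10: (0,0) -> (0,-10) [heading=90, draw]
  -- iteration 3/4 --
  FD 5: (0,-10) -> (0,-5) [heading=90, draw]
  BK 10: (0,-5) -> (0,-15) [heading=90, draw]
  -- iteration 4/4 --
  FD 5: (0,-15) -> (0,-10) [heading=90, draw]
  BK 10: (0,-10) -> (0,-20) [heading=90, draw]
]
LT 90: heading 90 -> 180
Final: pos=(0,-20), heading=180, 8 segment(s) drawn

Segment lengths:
  seg 1: (0,0) -> (0,5), length = 5
  seg 2: (0,5) -> (0,-5), length = 10
  seg 3: (0,-5) -> (0,0), length = 5
  seg 4: (0,0) -> (0,-10), length = 10
  seg 5: (0,-10) -> (0,-5), length = 5
  seg 6: (0,-5) -> (0,-15), length = 10
  seg 7: (0,-15) -> (0,-10), length = 5
  seg 8: (0,-10) -> (0,-20), length = 10
Total = 60

Answer: 60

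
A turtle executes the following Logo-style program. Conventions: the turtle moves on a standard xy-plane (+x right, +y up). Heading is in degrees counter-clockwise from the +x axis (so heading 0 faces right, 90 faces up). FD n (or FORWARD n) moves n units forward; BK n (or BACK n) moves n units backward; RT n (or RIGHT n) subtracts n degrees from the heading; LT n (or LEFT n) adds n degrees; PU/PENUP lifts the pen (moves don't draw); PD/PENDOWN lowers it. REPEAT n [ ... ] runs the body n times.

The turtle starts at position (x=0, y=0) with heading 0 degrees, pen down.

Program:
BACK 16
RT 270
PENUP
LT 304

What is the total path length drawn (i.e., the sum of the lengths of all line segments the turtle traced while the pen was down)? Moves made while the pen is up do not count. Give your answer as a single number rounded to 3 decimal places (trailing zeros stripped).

Executing turtle program step by step:
Start: pos=(0,0), heading=0, pen down
BK 16: (0,0) -> (-16,0) [heading=0, draw]
RT 270: heading 0 -> 90
PU: pen up
LT 304: heading 90 -> 34
Final: pos=(-16,0), heading=34, 1 segment(s) drawn

Segment lengths:
  seg 1: (0,0) -> (-16,0), length = 16
Total = 16

Answer: 16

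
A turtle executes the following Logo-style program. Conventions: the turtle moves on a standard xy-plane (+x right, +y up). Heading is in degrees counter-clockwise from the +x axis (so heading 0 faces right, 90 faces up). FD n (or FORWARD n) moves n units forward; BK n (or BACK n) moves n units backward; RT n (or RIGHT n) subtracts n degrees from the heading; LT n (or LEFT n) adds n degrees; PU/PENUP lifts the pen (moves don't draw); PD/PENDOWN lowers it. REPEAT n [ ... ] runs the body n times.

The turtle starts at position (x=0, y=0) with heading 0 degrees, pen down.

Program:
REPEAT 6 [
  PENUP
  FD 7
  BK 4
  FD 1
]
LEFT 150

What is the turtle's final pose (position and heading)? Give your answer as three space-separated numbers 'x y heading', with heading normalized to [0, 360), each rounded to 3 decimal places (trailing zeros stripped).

Executing turtle program step by step:
Start: pos=(0,0), heading=0, pen down
REPEAT 6 [
  -- iteration 1/6 --
  PU: pen up
  FD 7: (0,0) -> (7,0) [heading=0, move]
  BK 4: (7,0) -> (3,0) [heading=0, move]
  FD 1: (3,0) -> (4,0) [heading=0, move]
  -- iteration 2/6 --
  PU: pen up
  FD 7: (4,0) -> (11,0) [heading=0, move]
  BK 4: (11,0) -> (7,0) [heading=0, move]
  FD 1: (7,0) -> (8,0) [heading=0, move]
  -- iteration 3/6 --
  PU: pen up
  FD 7: (8,0) -> (15,0) [heading=0, move]
  BK 4: (15,0) -> (11,0) [heading=0, move]
  FD 1: (11,0) -> (12,0) [heading=0, move]
  -- iteration 4/6 --
  PU: pen up
  FD 7: (12,0) -> (19,0) [heading=0, move]
  BK 4: (19,0) -> (15,0) [heading=0, move]
  FD 1: (15,0) -> (16,0) [heading=0, move]
  -- iteration 5/6 --
  PU: pen up
  FD 7: (16,0) -> (23,0) [heading=0, move]
  BK 4: (23,0) -> (19,0) [heading=0, move]
  FD 1: (19,0) -> (20,0) [heading=0, move]
  -- iteration 6/6 --
  PU: pen up
  FD 7: (20,0) -> (27,0) [heading=0, move]
  BK 4: (27,0) -> (23,0) [heading=0, move]
  FD 1: (23,0) -> (24,0) [heading=0, move]
]
LT 150: heading 0 -> 150
Final: pos=(24,0), heading=150, 0 segment(s) drawn

Answer: 24 0 150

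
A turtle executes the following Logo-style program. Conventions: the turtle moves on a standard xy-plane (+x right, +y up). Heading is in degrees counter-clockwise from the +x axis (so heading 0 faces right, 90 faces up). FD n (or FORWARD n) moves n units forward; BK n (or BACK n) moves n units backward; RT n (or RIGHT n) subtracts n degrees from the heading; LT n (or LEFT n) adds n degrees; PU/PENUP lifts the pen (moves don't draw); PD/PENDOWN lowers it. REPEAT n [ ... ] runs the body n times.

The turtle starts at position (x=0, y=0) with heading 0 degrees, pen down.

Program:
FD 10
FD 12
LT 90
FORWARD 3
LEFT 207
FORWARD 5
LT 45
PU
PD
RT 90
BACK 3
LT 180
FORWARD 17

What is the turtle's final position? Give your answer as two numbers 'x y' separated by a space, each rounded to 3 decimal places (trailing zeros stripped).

Executing turtle program step by step:
Start: pos=(0,0), heading=0, pen down
FD 10: (0,0) -> (10,0) [heading=0, draw]
FD 12: (10,0) -> (22,0) [heading=0, draw]
LT 90: heading 0 -> 90
FD 3: (22,0) -> (22,3) [heading=90, draw]
LT 207: heading 90 -> 297
FD 5: (22,3) -> (24.27,-1.455) [heading=297, draw]
LT 45: heading 297 -> 342
PU: pen up
PD: pen down
RT 90: heading 342 -> 252
BK 3: (24.27,-1.455) -> (25.197,1.398) [heading=252, draw]
LT 180: heading 252 -> 72
FD 17: (25.197,1.398) -> (30.45,17.566) [heading=72, draw]
Final: pos=(30.45,17.566), heading=72, 6 segment(s) drawn

Answer: 30.45 17.566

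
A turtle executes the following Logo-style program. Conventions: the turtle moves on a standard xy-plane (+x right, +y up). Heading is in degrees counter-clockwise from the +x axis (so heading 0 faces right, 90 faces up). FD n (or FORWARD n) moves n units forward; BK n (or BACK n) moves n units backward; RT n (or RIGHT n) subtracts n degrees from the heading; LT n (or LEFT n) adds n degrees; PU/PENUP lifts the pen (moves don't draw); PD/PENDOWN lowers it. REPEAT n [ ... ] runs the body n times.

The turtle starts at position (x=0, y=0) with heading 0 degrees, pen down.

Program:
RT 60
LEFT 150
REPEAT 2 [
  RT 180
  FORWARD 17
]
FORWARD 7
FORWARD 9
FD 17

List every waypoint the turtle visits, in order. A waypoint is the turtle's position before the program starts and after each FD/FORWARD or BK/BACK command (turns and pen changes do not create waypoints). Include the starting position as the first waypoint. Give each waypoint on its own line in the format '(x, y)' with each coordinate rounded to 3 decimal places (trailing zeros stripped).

Answer: (0, 0)
(0, -17)
(0, 0)
(0, 7)
(0, 16)
(0, 33)

Derivation:
Executing turtle program step by step:
Start: pos=(0,0), heading=0, pen down
RT 60: heading 0 -> 300
LT 150: heading 300 -> 90
REPEAT 2 [
  -- iteration 1/2 --
  RT 180: heading 90 -> 270
  FD 17: (0,0) -> (0,-17) [heading=270, draw]
  -- iteration 2/2 --
  RT 180: heading 270 -> 90
  FD 17: (0,-17) -> (0,0) [heading=90, draw]
]
FD 7: (0,0) -> (0,7) [heading=90, draw]
FD 9: (0,7) -> (0,16) [heading=90, draw]
FD 17: (0,16) -> (0,33) [heading=90, draw]
Final: pos=(0,33), heading=90, 5 segment(s) drawn
Waypoints (6 total):
(0, 0)
(0, -17)
(0, 0)
(0, 7)
(0, 16)
(0, 33)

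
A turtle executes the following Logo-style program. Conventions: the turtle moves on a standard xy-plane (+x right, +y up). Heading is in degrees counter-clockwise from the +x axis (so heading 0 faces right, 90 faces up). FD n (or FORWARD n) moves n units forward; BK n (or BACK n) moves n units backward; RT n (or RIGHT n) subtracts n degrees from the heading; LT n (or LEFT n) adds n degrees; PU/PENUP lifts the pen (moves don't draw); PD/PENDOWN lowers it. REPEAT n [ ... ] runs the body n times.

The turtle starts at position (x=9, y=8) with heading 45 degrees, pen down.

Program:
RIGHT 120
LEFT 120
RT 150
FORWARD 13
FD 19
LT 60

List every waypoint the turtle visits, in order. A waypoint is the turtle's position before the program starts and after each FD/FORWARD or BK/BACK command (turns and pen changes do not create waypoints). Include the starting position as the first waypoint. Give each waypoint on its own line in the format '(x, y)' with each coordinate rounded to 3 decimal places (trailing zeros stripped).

Answer: (9, 8)
(5.635, -4.557)
(0.718, -22.91)

Derivation:
Executing turtle program step by step:
Start: pos=(9,8), heading=45, pen down
RT 120: heading 45 -> 285
LT 120: heading 285 -> 45
RT 150: heading 45 -> 255
FD 13: (9,8) -> (5.635,-4.557) [heading=255, draw]
FD 19: (5.635,-4.557) -> (0.718,-22.91) [heading=255, draw]
LT 60: heading 255 -> 315
Final: pos=(0.718,-22.91), heading=315, 2 segment(s) drawn
Waypoints (3 total):
(9, 8)
(5.635, -4.557)
(0.718, -22.91)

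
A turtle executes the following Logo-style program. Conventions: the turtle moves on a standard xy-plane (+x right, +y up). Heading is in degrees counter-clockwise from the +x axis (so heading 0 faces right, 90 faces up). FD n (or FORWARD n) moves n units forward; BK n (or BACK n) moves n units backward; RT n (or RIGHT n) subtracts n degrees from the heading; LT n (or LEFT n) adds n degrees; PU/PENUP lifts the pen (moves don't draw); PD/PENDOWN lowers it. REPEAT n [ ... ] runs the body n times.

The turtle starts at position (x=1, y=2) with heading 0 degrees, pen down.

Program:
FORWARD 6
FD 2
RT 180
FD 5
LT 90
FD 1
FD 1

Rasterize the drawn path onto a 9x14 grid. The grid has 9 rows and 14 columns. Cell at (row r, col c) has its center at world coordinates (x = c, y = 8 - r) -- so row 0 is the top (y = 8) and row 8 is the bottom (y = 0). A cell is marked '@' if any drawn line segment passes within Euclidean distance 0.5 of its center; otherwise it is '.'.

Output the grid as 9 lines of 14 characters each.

Answer: ..............
..............
..............
..............
..............
..............
.@@@@@@@@@....
....@.........
....@.........

Derivation:
Segment 0: (1,2) -> (7,2)
Segment 1: (7,2) -> (9,2)
Segment 2: (9,2) -> (4,2)
Segment 3: (4,2) -> (4,1)
Segment 4: (4,1) -> (4,-0)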